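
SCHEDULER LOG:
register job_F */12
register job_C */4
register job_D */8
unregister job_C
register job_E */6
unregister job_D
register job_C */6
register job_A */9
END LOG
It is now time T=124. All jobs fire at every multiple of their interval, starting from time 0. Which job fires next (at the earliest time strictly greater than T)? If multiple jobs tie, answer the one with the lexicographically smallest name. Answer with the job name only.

Answer: job_A

Derivation:
Op 1: register job_F */12 -> active={job_F:*/12}
Op 2: register job_C */4 -> active={job_C:*/4, job_F:*/12}
Op 3: register job_D */8 -> active={job_C:*/4, job_D:*/8, job_F:*/12}
Op 4: unregister job_C -> active={job_D:*/8, job_F:*/12}
Op 5: register job_E */6 -> active={job_D:*/8, job_E:*/6, job_F:*/12}
Op 6: unregister job_D -> active={job_E:*/6, job_F:*/12}
Op 7: register job_C */6 -> active={job_C:*/6, job_E:*/6, job_F:*/12}
Op 8: register job_A */9 -> active={job_A:*/9, job_C:*/6, job_E:*/6, job_F:*/12}
  job_A: interval 9, next fire after T=124 is 126
  job_C: interval 6, next fire after T=124 is 126
  job_E: interval 6, next fire after T=124 is 126
  job_F: interval 12, next fire after T=124 is 132
Earliest = 126, winner (lex tiebreak) = job_A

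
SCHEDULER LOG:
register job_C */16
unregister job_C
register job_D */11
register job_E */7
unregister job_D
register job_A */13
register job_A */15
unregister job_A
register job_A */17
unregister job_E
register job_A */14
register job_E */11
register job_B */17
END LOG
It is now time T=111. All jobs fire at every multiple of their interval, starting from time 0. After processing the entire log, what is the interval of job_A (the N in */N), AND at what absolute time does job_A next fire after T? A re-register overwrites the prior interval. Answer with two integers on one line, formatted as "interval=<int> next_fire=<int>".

Answer: interval=14 next_fire=112

Derivation:
Op 1: register job_C */16 -> active={job_C:*/16}
Op 2: unregister job_C -> active={}
Op 3: register job_D */11 -> active={job_D:*/11}
Op 4: register job_E */7 -> active={job_D:*/11, job_E:*/7}
Op 5: unregister job_D -> active={job_E:*/7}
Op 6: register job_A */13 -> active={job_A:*/13, job_E:*/7}
Op 7: register job_A */15 -> active={job_A:*/15, job_E:*/7}
Op 8: unregister job_A -> active={job_E:*/7}
Op 9: register job_A */17 -> active={job_A:*/17, job_E:*/7}
Op 10: unregister job_E -> active={job_A:*/17}
Op 11: register job_A */14 -> active={job_A:*/14}
Op 12: register job_E */11 -> active={job_A:*/14, job_E:*/11}
Op 13: register job_B */17 -> active={job_A:*/14, job_B:*/17, job_E:*/11}
Final interval of job_A = 14
Next fire of job_A after T=111: (111//14+1)*14 = 112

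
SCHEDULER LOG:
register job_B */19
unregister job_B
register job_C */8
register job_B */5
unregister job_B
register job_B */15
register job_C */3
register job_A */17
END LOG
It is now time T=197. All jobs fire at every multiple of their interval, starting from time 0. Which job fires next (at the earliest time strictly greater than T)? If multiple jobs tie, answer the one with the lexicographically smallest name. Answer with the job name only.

Answer: job_C

Derivation:
Op 1: register job_B */19 -> active={job_B:*/19}
Op 2: unregister job_B -> active={}
Op 3: register job_C */8 -> active={job_C:*/8}
Op 4: register job_B */5 -> active={job_B:*/5, job_C:*/8}
Op 5: unregister job_B -> active={job_C:*/8}
Op 6: register job_B */15 -> active={job_B:*/15, job_C:*/8}
Op 7: register job_C */3 -> active={job_B:*/15, job_C:*/3}
Op 8: register job_A */17 -> active={job_A:*/17, job_B:*/15, job_C:*/3}
  job_A: interval 17, next fire after T=197 is 204
  job_B: interval 15, next fire after T=197 is 210
  job_C: interval 3, next fire after T=197 is 198
Earliest = 198, winner (lex tiebreak) = job_C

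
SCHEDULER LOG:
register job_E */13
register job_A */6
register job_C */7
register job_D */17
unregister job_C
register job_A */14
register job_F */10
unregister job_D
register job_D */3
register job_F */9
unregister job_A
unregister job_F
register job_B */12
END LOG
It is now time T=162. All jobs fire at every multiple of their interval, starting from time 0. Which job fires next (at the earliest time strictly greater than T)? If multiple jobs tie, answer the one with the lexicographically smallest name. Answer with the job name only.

Answer: job_D

Derivation:
Op 1: register job_E */13 -> active={job_E:*/13}
Op 2: register job_A */6 -> active={job_A:*/6, job_E:*/13}
Op 3: register job_C */7 -> active={job_A:*/6, job_C:*/7, job_E:*/13}
Op 4: register job_D */17 -> active={job_A:*/6, job_C:*/7, job_D:*/17, job_E:*/13}
Op 5: unregister job_C -> active={job_A:*/6, job_D:*/17, job_E:*/13}
Op 6: register job_A */14 -> active={job_A:*/14, job_D:*/17, job_E:*/13}
Op 7: register job_F */10 -> active={job_A:*/14, job_D:*/17, job_E:*/13, job_F:*/10}
Op 8: unregister job_D -> active={job_A:*/14, job_E:*/13, job_F:*/10}
Op 9: register job_D */3 -> active={job_A:*/14, job_D:*/3, job_E:*/13, job_F:*/10}
Op 10: register job_F */9 -> active={job_A:*/14, job_D:*/3, job_E:*/13, job_F:*/9}
Op 11: unregister job_A -> active={job_D:*/3, job_E:*/13, job_F:*/9}
Op 12: unregister job_F -> active={job_D:*/3, job_E:*/13}
Op 13: register job_B */12 -> active={job_B:*/12, job_D:*/3, job_E:*/13}
  job_B: interval 12, next fire after T=162 is 168
  job_D: interval 3, next fire after T=162 is 165
  job_E: interval 13, next fire after T=162 is 169
Earliest = 165, winner (lex tiebreak) = job_D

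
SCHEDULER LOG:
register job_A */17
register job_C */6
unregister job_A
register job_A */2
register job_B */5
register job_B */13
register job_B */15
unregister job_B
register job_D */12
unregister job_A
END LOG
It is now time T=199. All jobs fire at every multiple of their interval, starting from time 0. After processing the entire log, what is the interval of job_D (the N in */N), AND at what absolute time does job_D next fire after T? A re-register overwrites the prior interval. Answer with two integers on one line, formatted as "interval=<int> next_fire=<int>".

Answer: interval=12 next_fire=204

Derivation:
Op 1: register job_A */17 -> active={job_A:*/17}
Op 2: register job_C */6 -> active={job_A:*/17, job_C:*/6}
Op 3: unregister job_A -> active={job_C:*/6}
Op 4: register job_A */2 -> active={job_A:*/2, job_C:*/6}
Op 5: register job_B */5 -> active={job_A:*/2, job_B:*/5, job_C:*/6}
Op 6: register job_B */13 -> active={job_A:*/2, job_B:*/13, job_C:*/6}
Op 7: register job_B */15 -> active={job_A:*/2, job_B:*/15, job_C:*/6}
Op 8: unregister job_B -> active={job_A:*/2, job_C:*/6}
Op 9: register job_D */12 -> active={job_A:*/2, job_C:*/6, job_D:*/12}
Op 10: unregister job_A -> active={job_C:*/6, job_D:*/12}
Final interval of job_D = 12
Next fire of job_D after T=199: (199//12+1)*12 = 204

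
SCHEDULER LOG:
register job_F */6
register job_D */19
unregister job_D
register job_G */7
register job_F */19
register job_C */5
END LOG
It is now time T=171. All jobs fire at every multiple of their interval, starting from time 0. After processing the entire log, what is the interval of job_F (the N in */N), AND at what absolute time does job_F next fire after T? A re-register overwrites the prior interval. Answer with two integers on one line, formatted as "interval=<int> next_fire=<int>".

Answer: interval=19 next_fire=190

Derivation:
Op 1: register job_F */6 -> active={job_F:*/6}
Op 2: register job_D */19 -> active={job_D:*/19, job_F:*/6}
Op 3: unregister job_D -> active={job_F:*/6}
Op 4: register job_G */7 -> active={job_F:*/6, job_G:*/7}
Op 5: register job_F */19 -> active={job_F:*/19, job_G:*/7}
Op 6: register job_C */5 -> active={job_C:*/5, job_F:*/19, job_G:*/7}
Final interval of job_F = 19
Next fire of job_F after T=171: (171//19+1)*19 = 190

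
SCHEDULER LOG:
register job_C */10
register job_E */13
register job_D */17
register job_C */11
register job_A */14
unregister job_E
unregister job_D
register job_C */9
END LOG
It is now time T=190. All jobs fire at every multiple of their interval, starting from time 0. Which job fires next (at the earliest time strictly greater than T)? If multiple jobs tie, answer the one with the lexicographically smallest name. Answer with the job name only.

Answer: job_A

Derivation:
Op 1: register job_C */10 -> active={job_C:*/10}
Op 2: register job_E */13 -> active={job_C:*/10, job_E:*/13}
Op 3: register job_D */17 -> active={job_C:*/10, job_D:*/17, job_E:*/13}
Op 4: register job_C */11 -> active={job_C:*/11, job_D:*/17, job_E:*/13}
Op 5: register job_A */14 -> active={job_A:*/14, job_C:*/11, job_D:*/17, job_E:*/13}
Op 6: unregister job_E -> active={job_A:*/14, job_C:*/11, job_D:*/17}
Op 7: unregister job_D -> active={job_A:*/14, job_C:*/11}
Op 8: register job_C */9 -> active={job_A:*/14, job_C:*/9}
  job_A: interval 14, next fire after T=190 is 196
  job_C: interval 9, next fire after T=190 is 198
Earliest = 196, winner (lex tiebreak) = job_A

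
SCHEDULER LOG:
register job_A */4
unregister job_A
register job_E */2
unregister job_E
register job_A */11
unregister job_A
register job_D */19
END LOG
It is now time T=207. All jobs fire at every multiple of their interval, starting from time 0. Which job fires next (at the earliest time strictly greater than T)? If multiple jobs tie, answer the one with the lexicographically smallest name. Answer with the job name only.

Answer: job_D

Derivation:
Op 1: register job_A */4 -> active={job_A:*/4}
Op 2: unregister job_A -> active={}
Op 3: register job_E */2 -> active={job_E:*/2}
Op 4: unregister job_E -> active={}
Op 5: register job_A */11 -> active={job_A:*/11}
Op 6: unregister job_A -> active={}
Op 7: register job_D */19 -> active={job_D:*/19}
  job_D: interval 19, next fire after T=207 is 209
Earliest = 209, winner (lex tiebreak) = job_D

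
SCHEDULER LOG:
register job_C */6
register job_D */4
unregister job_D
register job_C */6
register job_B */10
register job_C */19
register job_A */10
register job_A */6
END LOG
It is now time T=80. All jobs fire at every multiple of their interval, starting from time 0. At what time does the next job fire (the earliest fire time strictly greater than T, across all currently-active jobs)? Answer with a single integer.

Answer: 84

Derivation:
Op 1: register job_C */6 -> active={job_C:*/6}
Op 2: register job_D */4 -> active={job_C:*/6, job_D:*/4}
Op 3: unregister job_D -> active={job_C:*/6}
Op 4: register job_C */6 -> active={job_C:*/6}
Op 5: register job_B */10 -> active={job_B:*/10, job_C:*/6}
Op 6: register job_C */19 -> active={job_B:*/10, job_C:*/19}
Op 7: register job_A */10 -> active={job_A:*/10, job_B:*/10, job_C:*/19}
Op 8: register job_A */6 -> active={job_A:*/6, job_B:*/10, job_C:*/19}
  job_A: interval 6, next fire after T=80 is 84
  job_B: interval 10, next fire after T=80 is 90
  job_C: interval 19, next fire after T=80 is 95
Earliest fire time = 84 (job job_A)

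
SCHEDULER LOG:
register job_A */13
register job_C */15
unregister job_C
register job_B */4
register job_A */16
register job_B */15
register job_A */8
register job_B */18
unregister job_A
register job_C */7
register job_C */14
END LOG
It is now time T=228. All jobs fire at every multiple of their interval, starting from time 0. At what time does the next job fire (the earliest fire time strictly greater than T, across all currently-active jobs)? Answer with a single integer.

Answer: 234

Derivation:
Op 1: register job_A */13 -> active={job_A:*/13}
Op 2: register job_C */15 -> active={job_A:*/13, job_C:*/15}
Op 3: unregister job_C -> active={job_A:*/13}
Op 4: register job_B */4 -> active={job_A:*/13, job_B:*/4}
Op 5: register job_A */16 -> active={job_A:*/16, job_B:*/4}
Op 6: register job_B */15 -> active={job_A:*/16, job_B:*/15}
Op 7: register job_A */8 -> active={job_A:*/8, job_B:*/15}
Op 8: register job_B */18 -> active={job_A:*/8, job_B:*/18}
Op 9: unregister job_A -> active={job_B:*/18}
Op 10: register job_C */7 -> active={job_B:*/18, job_C:*/7}
Op 11: register job_C */14 -> active={job_B:*/18, job_C:*/14}
  job_B: interval 18, next fire after T=228 is 234
  job_C: interval 14, next fire after T=228 is 238
Earliest fire time = 234 (job job_B)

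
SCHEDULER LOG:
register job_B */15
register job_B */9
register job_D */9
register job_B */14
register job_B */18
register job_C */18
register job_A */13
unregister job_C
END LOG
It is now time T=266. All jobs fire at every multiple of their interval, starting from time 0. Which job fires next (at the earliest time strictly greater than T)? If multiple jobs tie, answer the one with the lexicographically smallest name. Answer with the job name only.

Op 1: register job_B */15 -> active={job_B:*/15}
Op 2: register job_B */9 -> active={job_B:*/9}
Op 3: register job_D */9 -> active={job_B:*/9, job_D:*/9}
Op 4: register job_B */14 -> active={job_B:*/14, job_D:*/9}
Op 5: register job_B */18 -> active={job_B:*/18, job_D:*/9}
Op 6: register job_C */18 -> active={job_B:*/18, job_C:*/18, job_D:*/9}
Op 7: register job_A */13 -> active={job_A:*/13, job_B:*/18, job_C:*/18, job_D:*/9}
Op 8: unregister job_C -> active={job_A:*/13, job_B:*/18, job_D:*/9}
  job_A: interval 13, next fire after T=266 is 273
  job_B: interval 18, next fire after T=266 is 270
  job_D: interval 9, next fire after T=266 is 270
Earliest = 270, winner (lex tiebreak) = job_B

Answer: job_B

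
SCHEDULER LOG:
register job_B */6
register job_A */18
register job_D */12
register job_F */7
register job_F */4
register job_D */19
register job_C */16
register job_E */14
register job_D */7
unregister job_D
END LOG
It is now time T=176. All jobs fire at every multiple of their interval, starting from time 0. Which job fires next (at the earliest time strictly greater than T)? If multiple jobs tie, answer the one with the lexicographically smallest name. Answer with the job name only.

Answer: job_A

Derivation:
Op 1: register job_B */6 -> active={job_B:*/6}
Op 2: register job_A */18 -> active={job_A:*/18, job_B:*/6}
Op 3: register job_D */12 -> active={job_A:*/18, job_B:*/6, job_D:*/12}
Op 4: register job_F */7 -> active={job_A:*/18, job_B:*/6, job_D:*/12, job_F:*/7}
Op 5: register job_F */4 -> active={job_A:*/18, job_B:*/6, job_D:*/12, job_F:*/4}
Op 6: register job_D */19 -> active={job_A:*/18, job_B:*/6, job_D:*/19, job_F:*/4}
Op 7: register job_C */16 -> active={job_A:*/18, job_B:*/6, job_C:*/16, job_D:*/19, job_F:*/4}
Op 8: register job_E */14 -> active={job_A:*/18, job_B:*/6, job_C:*/16, job_D:*/19, job_E:*/14, job_F:*/4}
Op 9: register job_D */7 -> active={job_A:*/18, job_B:*/6, job_C:*/16, job_D:*/7, job_E:*/14, job_F:*/4}
Op 10: unregister job_D -> active={job_A:*/18, job_B:*/6, job_C:*/16, job_E:*/14, job_F:*/4}
  job_A: interval 18, next fire after T=176 is 180
  job_B: interval 6, next fire after T=176 is 180
  job_C: interval 16, next fire after T=176 is 192
  job_E: interval 14, next fire after T=176 is 182
  job_F: interval 4, next fire after T=176 is 180
Earliest = 180, winner (lex tiebreak) = job_A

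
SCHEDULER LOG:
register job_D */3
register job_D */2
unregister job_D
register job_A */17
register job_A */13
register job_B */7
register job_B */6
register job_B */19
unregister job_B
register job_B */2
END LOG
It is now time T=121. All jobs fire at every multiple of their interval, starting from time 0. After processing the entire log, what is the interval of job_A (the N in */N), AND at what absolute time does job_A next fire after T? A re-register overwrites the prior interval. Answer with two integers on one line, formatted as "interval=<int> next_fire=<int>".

Op 1: register job_D */3 -> active={job_D:*/3}
Op 2: register job_D */2 -> active={job_D:*/2}
Op 3: unregister job_D -> active={}
Op 4: register job_A */17 -> active={job_A:*/17}
Op 5: register job_A */13 -> active={job_A:*/13}
Op 6: register job_B */7 -> active={job_A:*/13, job_B:*/7}
Op 7: register job_B */6 -> active={job_A:*/13, job_B:*/6}
Op 8: register job_B */19 -> active={job_A:*/13, job_B:*/19}
Op 9: unregister job_B -> active={job_A:*/13}
Op 10: register job_B */2 -> active={job_A:*/13, job_B:*/2}
Final interval of job_A = 13
Next fire of job_A after T=121: (121//13+1)*13 = 130

Answer: interval=13 next_fire=130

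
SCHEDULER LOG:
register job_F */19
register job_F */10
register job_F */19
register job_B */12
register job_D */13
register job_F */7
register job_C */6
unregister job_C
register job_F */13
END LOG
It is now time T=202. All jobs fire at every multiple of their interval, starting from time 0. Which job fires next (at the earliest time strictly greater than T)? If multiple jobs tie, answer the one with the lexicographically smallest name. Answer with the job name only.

Answer: job_B

Derivation:
Op 1: register job_F */19 -> active={job_F:*/19}
Op 2: register job_F */10 -> active={job_F:*/10}
Op 3: register job_F */19 -> active={job_F:*/19}
Op 4: register job_B */12 -> active={job_B:*/12, job_F:*/19}
Op 5: register job_D */13 -> active={job_B:*/12, job_D:*/13, job_F:*/19}
Op 6: register job_F */7 -> active={job_B:*/12, job_D:*/13, job_F:*/7}
Op 7: register job_C */6 -> active={job_B:*/12, job_C:*/6, job_D:*/13, job_F:*/7}
Op 8: unregister job_C -> active={job_B:*/12, job_D:*/13, job_F:*/7}
Op 9: register job_F */13 -> active={job_B:*/12, job_D:*/13, job_F:*/13}
  job_B: interval 12, next fire after T=202 is 204
  job_D: interval 13, next fire after T=202 is 208
  job_F: interval 13, next fire after T=202 is 208
Earliest = 204, winner (lex tiebreak) = job_B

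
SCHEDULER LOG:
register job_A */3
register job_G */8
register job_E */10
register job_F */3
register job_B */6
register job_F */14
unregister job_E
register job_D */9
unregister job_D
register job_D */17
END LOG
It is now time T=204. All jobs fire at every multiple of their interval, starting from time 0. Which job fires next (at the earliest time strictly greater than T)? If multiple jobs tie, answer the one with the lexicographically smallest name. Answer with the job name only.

Answer: job_A

Derivation:
Op 1: register job_A */3 -> active={job_A:*/3}
Op 2: register job_G */8 -> active={job_A:*/3, job_G:*/8}
Op 3: register job_E */10 -> active={job_A:*/3, job_E:*/10, job_G:*/8}
Op 4: register job_F */3 -> active={job_A:*/3, job_E:*/10, job_F:*/3, job_G:*/8}
Op 5: register job_B */6 -> active={job_A:*/3, job_B:*/6, job_E:*/10, job_F:*/3, job_G:*/8}
Op 6: register job_F */14 -> active={job_A:*/3, job_B:*/6, job_E:*/10, job_F:*/14, job_G:*/8}
Op 7: unregister job_E -> active={job_A:*/3, job_B:*/6, job_F:*/14, job_G:*/8}
Op 8: register job_D */9 -> active={job_A:*/3, job_B:*/6, job_D:*/9, job_F:*/14, job_G:*/8}
Op 9: unregister job_D -> active={job_A:*/3, job_B:*/6, job_F:*/14, job_G:*/8}
Op 10: register job_D */17 -> active={job_A:*/3, job_B:*/6, job_D:*/17, job_F:*/14, job_G:*/8}
  job_A: interval 3, next fire after T=204 is 207
  job_B: interval 6, next fire after T=204 is 210
  job_D: interval 17, next fire after T=204 is 221
  job_F: interval 14, next fire after T=204 is 210
  job_G: interval 8, next fire after T=204 is 208
Earliest = 207, winner (lex tiebreak) = job_A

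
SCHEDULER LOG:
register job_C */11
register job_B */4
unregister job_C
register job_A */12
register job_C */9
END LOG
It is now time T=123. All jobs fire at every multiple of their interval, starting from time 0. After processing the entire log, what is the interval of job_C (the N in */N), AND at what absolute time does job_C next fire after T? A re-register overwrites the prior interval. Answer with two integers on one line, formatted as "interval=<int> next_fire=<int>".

Answer: interval=9 next_fire=126

Derivation:
Op 1: register job_C */11 -> active={job_C:*/11}
Op 2: register job_B */4 -> active={job_B:*/4, job_C:*/11}
Op 3: unregister job_C -> active={job_B:*/4}
Op 4: register job_A */12 -> active={job_A:*/12, job_B:*/4}
Op 5: register job_C */9 -> active={job_A:*/12, job_B:*/4, job_C:*/9}
Final interval of job_C = 9
Next fire of job_C after T=123: (123//9+1)*9 = 126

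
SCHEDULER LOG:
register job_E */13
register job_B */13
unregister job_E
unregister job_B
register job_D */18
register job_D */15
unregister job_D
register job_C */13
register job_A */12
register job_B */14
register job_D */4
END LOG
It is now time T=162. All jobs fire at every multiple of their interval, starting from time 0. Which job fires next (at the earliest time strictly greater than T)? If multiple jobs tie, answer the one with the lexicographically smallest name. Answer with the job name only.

Op 1: register job_E */13 -> active={job_E:*/13}
Op 2: register job_B */13 -> active={job_B:*/13, job_E:*/13}
Op 3: unregister job_E -> active={job_B:*/13}
Op 4: unregister job_B -> active={}
Op 5: register job_D */18 -> active={job_D:*/18}
Op 6: register job_D */15 -> active={job_D:*/15}
Op 7: unregister job_D -> active={}
Op 8: register job_C */13 -> active={job_C:*/13}
Op 9: register job_A */12 -> active={job_A:*/12, job_C:*/13}
Op 10: register job_B */14 -> active={job_A:*/12, job_B:*/14, job_C:*/13}
Op 11: register job_D */4 -> active={job_A:*/12, job_B:*/14, job_C:*/13, job_D:*/4}
  job_A: interval 12, next fire after T=162 is 168
  job_B: interval 14, next fire after T=162 is 168
  job_C: interval 13, next fire after T=162 is 169
  job_D: interval 4, next fire after T=162 is 164
Earliest = 164, winner (lex tiebreak) = job_D

Answer: job_D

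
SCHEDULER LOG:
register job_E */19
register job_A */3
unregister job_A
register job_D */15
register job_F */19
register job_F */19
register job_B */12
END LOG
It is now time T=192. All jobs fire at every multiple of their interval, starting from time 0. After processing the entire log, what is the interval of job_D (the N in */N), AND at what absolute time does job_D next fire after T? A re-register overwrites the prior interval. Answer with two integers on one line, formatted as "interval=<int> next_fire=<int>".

Answer: interval=15 next_fire=195

Derivation:
Op 1: register job_E */19 -> active={job_E:*/19}
Op 2: register job_A */3 -> active={job_A:*/3, job_E:*/19}
Op 3: unregister job_A -> active={job_E:*/19}
Op 4: register job_D */15 -> active={job_D:*/15, job_E:*/19}
Op 5: register job_F */19 -> active={job_D:*/15, job_E:*/19, job_F:*/19}
Op 6: register job_F */19 -> active={job_D:*/15, job_E:*/19, job_F:*/19}
Op 7: register job_B */12 -> active={job_B:*/12, job_D:*/15, job_E:*/19, job_F:*/19}
Final interval of job_D = 15
Next fire of job_D after T=192: (192//15+1)*15 = 195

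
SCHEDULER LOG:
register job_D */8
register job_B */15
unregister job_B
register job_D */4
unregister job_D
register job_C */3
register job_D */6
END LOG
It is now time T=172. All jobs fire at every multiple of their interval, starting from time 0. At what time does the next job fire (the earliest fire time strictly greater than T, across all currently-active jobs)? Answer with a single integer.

Answer: 174

Derivation:
Op 1: register job_D */8 -> active={job_D:*/8}
Op 2: register job_B */15 -> active={job_B:*/15, job_D:*/8}
Op 3: unregister job_B -> active={job_D:*/8}
Op 4: register job_D */4 -> active={job_D:*/4}
Op 5: unregister job_D -> active={}
Op 6: register job_C */3 -> active={job_C:*/3}
Op 7: register job_D */6 -> active={job_C:*/3, job_D:*/6}
  job_C: interval 3, next fire after T=172 is 174
  job_D: interval 6, next fire after T=172 is 174
Earliest fire time = 174 (job job_C)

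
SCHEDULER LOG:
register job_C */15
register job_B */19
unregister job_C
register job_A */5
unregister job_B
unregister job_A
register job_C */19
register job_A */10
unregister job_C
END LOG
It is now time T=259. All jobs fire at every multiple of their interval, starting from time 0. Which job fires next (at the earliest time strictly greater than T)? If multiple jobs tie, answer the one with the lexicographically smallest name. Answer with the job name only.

Op 1: register job_C */15 -> active={job_C:*/15}
Op 2: register job_B */19 -> active={job_B:*/19, job_C:*/15}
Op 3: unregister job_C -> active={job_B:*/19}
Op 4: register job_A */5 -> active={job_A:*/5, job_B:*/19}
Op 5: unregister job_B -> active={job_A:*/5}
Op 6: unregister job_A -> active={}
Op 7: register job_C */19 -> active={job_C:*/19}
Op 8: register job_A */10 -> active={job_A:*/10, job_C:*/19}
Op 9: unregister job_C -> active={job_A:*/10}
  job_A: interval 10, next fire after T=259 is 260
Earliest = 260, winner (lex tiebreak) = job_A

Answer: job_A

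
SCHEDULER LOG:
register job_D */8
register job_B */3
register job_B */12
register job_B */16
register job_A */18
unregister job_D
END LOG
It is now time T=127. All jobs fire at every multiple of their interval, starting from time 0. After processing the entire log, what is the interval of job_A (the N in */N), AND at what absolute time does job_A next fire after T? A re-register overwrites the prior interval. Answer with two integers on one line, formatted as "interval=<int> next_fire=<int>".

Answer: interval=18 next_fire=144

Derivation:
Op 1: register job_D */8 -> active={job_D:*/8}
Op 2: register job_B */3 -> active={job_B:*/3, job_D:*/8}
Op 3: register job_B */12 -> active={job_B:*/12, job_D:*/8}
Op 4: register job_B */16 -> active={job_B:*/16, job_D:*/8}
Op 5: register job_A */18 -> active={job_A:*/18, job_B:*/16, job_D:*/8}
Op 6: unregister job_D -> active={job_A:*/18, job_B:*/16}
Final interval of job_A = 18
Next fire of job_A after T=127: (127//18+1)*18 = 144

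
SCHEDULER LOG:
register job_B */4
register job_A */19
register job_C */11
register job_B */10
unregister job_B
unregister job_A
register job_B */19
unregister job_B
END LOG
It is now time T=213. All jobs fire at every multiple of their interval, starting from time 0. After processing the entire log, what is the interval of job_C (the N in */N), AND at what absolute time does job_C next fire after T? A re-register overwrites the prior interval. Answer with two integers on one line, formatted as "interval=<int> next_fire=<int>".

Op 1: register job_B */4 -> active={job_B:*/4}
Op 2: register job_A */19 -> active={job_A:*/19, job_B:*/4}
Op 3: register job_C */11 -> active={job_A:*/19, job_B:*/4, job_C:*/11}
Op 4: register job_B */10 -> active={job_A:*/19, job_B:*/10, job_C:*/11}
Op 5: unregister job_B -> active={job_A:*/19, job_C:*/11}
Op 6: unregister job_A -> active={job_C:*/11}
Op 7: register job_B */19 -> active={job_B:*/19, job_C:*/11}
Op 8: unregister job_B -> active={job_C:*/11}
Final interval of job_C = 11
Next fire of job_C after T=213: (213//11+1)*11 = 220

Answer: interval=11 next_fire=220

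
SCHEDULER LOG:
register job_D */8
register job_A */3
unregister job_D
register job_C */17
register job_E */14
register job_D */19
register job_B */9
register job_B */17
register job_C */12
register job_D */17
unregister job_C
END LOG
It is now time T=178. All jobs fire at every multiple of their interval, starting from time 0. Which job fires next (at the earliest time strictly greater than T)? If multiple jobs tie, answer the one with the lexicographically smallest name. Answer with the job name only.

Op 1: register job_D */8 -> active={job_D:*/8}
Op 2: register job_A */3 -> active={job_A:*/3, job_D:*/8}
Op 3: unregister job_D -> active={job_A:*/3}
Op 4: register job_C */17 -> active={job_A:*/3, job_C:*/17}
Op 5: register job_E */14 -> active={job_A:*/3, job_C:*/17, job_E:*/14}
Op 6: register job_D */19 -> active={job_A:*/3, job_C:*/17, job_D:*/19, job_E:*/14}
Op 7: register job_B */9 -> active={job_A:*/3, job_B:*/9, job_C:*/17, job_D:*/19, job_E:*/14}
Op 8: register job_B */17 -> active={job_A:*/3, job_B:*/17, job_C:*/17, job_D:*/19, job_E:*/14}
Op 9: register job_C */12 -> active={job_A:*/3, job_B:*/17, job_C:*/12, job_D:*/19, job_E:*/14}
Op 10: register job_D */17 -> active={job_A:*/3, job_B:*/17, job_C:*/12, job_D:*/17, job_E:*/14}
Op 11: unregister job_C -> active={job_A:*/3, job_B:*/17, job_D:*/17, job_E:*/14}
  job_A: interval 3, next fire after T=178 is 180
  job_B: interval 17, next fire after T=178 is 187
  job_D: interval 17, next fire after T=178 is 187
  job_E: interval 14, next fire after T=178 is 182
Earliest = 180, winner (lex tiebreak) = job_A

Answer: job_A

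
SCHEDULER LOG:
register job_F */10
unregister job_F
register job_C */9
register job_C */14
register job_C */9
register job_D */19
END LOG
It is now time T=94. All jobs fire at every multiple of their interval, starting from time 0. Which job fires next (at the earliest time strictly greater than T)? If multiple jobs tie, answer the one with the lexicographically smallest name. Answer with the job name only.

Op 1: register job_F */10 -> active={job_F:*/10}
Op 2: unregister job_F -> active={}
Op 3: register job_C */9 -> active={job_C:*/9}
Op 4: register job_C */14 -> active={job_C:*/14}
Op 5: register job_C */9 -> active={job_C:*/9}
Op 6: register job_D */19 -> active={job_C:*/9, job_D:*/19}
  job_C: interval 9, next fire after T=94 is 99
  job_D: interval 19, next fire after T=94 is 95
Earliest = 95, winner (lex tiebreak) = job_D

Answer: job_D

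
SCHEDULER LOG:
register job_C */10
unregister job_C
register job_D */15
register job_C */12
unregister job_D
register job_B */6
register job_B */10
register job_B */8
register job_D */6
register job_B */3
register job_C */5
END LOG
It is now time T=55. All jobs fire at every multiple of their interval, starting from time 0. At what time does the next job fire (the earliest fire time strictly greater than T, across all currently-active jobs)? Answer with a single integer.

Op 1: register job_C */10 -> active={job_C:*/10}
Op 2: unregister job_C -> active={}
Op 3: register job_D */15 -> active={job_D:*/15}
Op 4: register job_C */12 -> active={job_C:*/12, job_D:*/15}
Op 5: unregister job_D -> active={job_C:*/12}
Op 6: register job_B */6 -> active={job_B:*/6, job_C:*/12}
Op 7: register job_B */10 -> active={job_B:*/10, job_C:*/12}
Op 8: register job_B */8 -> active={job_B:*/8, job_C:*/12}
Op 9: register job_D */6 -> active={job_B:*/8, job_C:*/12, job_D:*/6}
Op 10: register job_B */3 -> active={job_B:*/3, job_C:*/12, job_D:*/6}
Op 11: register job_C */5 -> active={job_B:*/3, job_C:*/5, job_D:*/6}
  job_B: interval 3, next fire after T=55 is 57
  job_C: interval 5, next fire after T=55 is 60
  job_D: interval 6, next fire after T=55 is 60
Earliest fire time = 57 (job job_B)

Answer: 57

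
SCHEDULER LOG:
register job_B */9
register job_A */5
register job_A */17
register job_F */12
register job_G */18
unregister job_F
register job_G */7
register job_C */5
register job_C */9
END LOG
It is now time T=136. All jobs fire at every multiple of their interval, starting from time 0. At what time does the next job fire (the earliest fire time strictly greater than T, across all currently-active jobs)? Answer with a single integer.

Op 1: register job_B */9 -> active={job_B:*/9}
Op 2: register job_A */5 -> active={job_A:*/5, job_B:*/9}
Op 3: register job_A */17 -> active={job_A:*/17, job_B:*/9}
Op 4: register job_F */12 -> active={job_A:*/17, job_B:*/9, job_F:*/12}
Op 5: register job_G */18 -> active={job_A:*/17, job_B:*/9, job_F:*/12, job_G:*/18}
Op 6: unregister job_F -> active={job_A:*/17, job_B:*/9, job_G:*/18}
Op 7: register job_G */7 -> active={job_A:*/17, job_B:*/9, job_G:*/7}
Op 8: register job_C */5 -> active={job_A:*/17, job_B:*/9, job_C:*/5, job_G:*/7}
Op 9: register job_C */9 -> active={job_A:*/17, job_B:*/9, job_C:*/9, job_G:*/7}
  job_A: interval 17, next fire after T=136 is 153
  job_B: interval 9, next fire after T=136 is 144
  job_C: interval 9, next fire after T=136 is 144
  job_G: interval 7, next fire after T=136 is 140
Earliest fire time = 140 (job job_G)

Answer: 140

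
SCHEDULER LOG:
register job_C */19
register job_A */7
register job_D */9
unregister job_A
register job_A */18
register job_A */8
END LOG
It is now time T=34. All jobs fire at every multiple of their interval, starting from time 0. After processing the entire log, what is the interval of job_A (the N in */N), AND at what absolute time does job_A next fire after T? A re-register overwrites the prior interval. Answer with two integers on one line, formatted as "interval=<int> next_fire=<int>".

Answer: interval=8 next_fire=40

Derivation:
Op 1: register job_C */19 -> active={job_C:*/19}
Op 2: register job_A */7 -> active={job_A:*/7, job_C:*/19}
Op 3: register job_D */9 -> active={job_A:*/7, job_C:*/19, job_D:*/9}
Op 4: unregister job_A -> active={job_C:*/19, job_D:*/9}
Op 5: register job_A */18 -> active={job_A:*/18, job_C:*/19, job_D:*/9}
Op 6: register job_A */8 -> active={job_A:*/8, job_C:*/19, job_D:*/9}
Final interval of job_A = 8
Next fire of job_A after T=34: (34//8+1)*8 = 40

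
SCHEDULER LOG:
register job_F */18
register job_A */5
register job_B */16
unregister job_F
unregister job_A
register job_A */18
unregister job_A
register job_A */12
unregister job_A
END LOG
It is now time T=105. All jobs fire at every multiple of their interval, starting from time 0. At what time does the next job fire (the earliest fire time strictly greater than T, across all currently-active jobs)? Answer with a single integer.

Op 1: register job_F */18 -> active={job_F:*/18}
Op 2: register job_A */5 -> active={job_A:*/5, job_F:*/18}
Op 3: register job_B */16 -> active={job_A:*/5, job_B:*/16, job_F:*/18}
Op 4: unregister job_F -> active={job_A:*/5, job_B:*/16}
Op 5: unregister job_A -> active={job_B:*/16}
Op 6: register job_A */18 -> active={job_A:*/18, job_B:*/16}
Op 7: unregister job_A -> active={job_B:*/16}
Op 8: register job_A */12 -> active={job_A:*/12, job_B:*/16}
Op 9: unregister job_A -> active={job_B:*/16}
  job_B: interval 16, next fire after T=105 is 112
Earliest fire time = 112 (job job_B)

Answer: 112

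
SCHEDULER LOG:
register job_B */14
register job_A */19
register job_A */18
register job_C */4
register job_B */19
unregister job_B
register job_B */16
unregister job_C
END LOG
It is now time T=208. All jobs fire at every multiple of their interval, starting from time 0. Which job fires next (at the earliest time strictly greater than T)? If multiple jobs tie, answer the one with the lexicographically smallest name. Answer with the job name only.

Op 1: register job_B */14 -> active={job_B:*/14}
Op 2: register job_A */19 -> active={job_A:*/19, job_B:*/14}
Op 3: register job_A */18 -> active={job_A:*/18, job_B:*/14}
Op 4: register job_C */4 -> active={job_A:*/18, job_B:*/14, job_C:*/4}
Op 5: register job_B */19 -> active={job_A:*/18, job_B:*/19, job_C:*/4}
Op 6: unregister job_B -> active={job_A:*/18, job_C:*/4}
Op 7: register job_B */16 -> active={job_A:*/18, job_B:*/16, job_C:*/4}
Op 8: unregister job_C -> active={job_A:*/18, job_B:*/16}
  job_A: interval 18, next fire after T=208 is 216
  job_B: interval 16, next fire after T=208 is 224
Earliest = 216, winner (lex tiebreak) = job_A

Answer: job_A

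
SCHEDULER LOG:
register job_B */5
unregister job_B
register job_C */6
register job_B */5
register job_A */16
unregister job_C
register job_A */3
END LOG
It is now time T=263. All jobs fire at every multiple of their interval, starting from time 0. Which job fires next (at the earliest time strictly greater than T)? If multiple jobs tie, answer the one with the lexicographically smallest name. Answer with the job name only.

Answer: job_A

Derivation:
Op 1: register job_B */5 -> active={job_B:*/5}
Op 2: unregister job_B -> active={}
Op 3: register job_C */6 -> active={job_C:*/6}
Op 4: register job_B */5 -> active={job_B:*/5, job_C:*/6}
Op 5: register job_A */16 -> active={job_A:*/16, job_B:*/5, job_C:*/6}
Op 6: unregister job_C -> active={job_A:*/16, job_B:*/5}
Op 7: register job_A */3 -> active={job_A:*/3, job_B:*/5}
  job_A: interval 3, next fire after T=263 is 264
  job_B: interval 5, next fire after T=263 is 265
Earliest = 264, winner (lex tiebreak) = job_A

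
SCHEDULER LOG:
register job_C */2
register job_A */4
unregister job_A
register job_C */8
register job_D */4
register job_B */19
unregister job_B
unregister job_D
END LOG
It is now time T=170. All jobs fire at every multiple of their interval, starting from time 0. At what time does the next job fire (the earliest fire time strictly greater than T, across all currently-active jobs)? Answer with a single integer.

Op 1: register job_C */2 -> active={job_C:*/2}
Op 2: register job_A */4 -> active={job_A:*/4, job_C:*/2}
Op 3: unregister job_A -> active={job_C:*/2}
Op 4: register job_C */8 -> active={job_C:*/8}
Op 5: register job_D */4 -> active={job_C:*/8, job_D:*/4}
Op 6: register job_B */19 -> active={job_B:*/19, job_C:*/8, job_D:*/4}
Op 7: unregister job_B -> active={job_C:*/8, job_D:*/4}
Op 8: unregister job_D -> active={job_C:*/8}
  job_C: interval 8, next fire after T=170 is 176
Earliest fire time = 176 (job job_C)

Answer: 176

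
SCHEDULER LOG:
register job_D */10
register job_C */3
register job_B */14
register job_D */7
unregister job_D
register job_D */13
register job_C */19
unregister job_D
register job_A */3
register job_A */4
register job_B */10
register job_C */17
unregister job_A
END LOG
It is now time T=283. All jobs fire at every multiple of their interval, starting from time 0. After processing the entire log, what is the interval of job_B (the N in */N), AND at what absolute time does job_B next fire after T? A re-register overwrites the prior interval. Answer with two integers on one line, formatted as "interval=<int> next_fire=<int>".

Op 1: register job_D */10 -> active={job_D:*/10}
Op 2: register job_C */3 -> active={job_C:*/3, job_D:*/10}
Op 3: register job_B */14 -> active={job_B:*/14, job_C:*/3, job_D:*/10}
Op 4: register job_D */7 -> active={job_B:*/14, job_C:*/3, job_D:*/7}
Op 5: unregister job_D -> active={job_B:*/14, job_C:*/3}
Op 6: register job_D */13 -> active={job_B:*/14, job_C:*/3, job_D:*/13}
Op 7: register job_C */19 -> active={job_B:*/14, job_C:*/19, job_D:*/13}
Op 8: unregister job_D -> active={job_B:*/14, job_C:*/19}
Op 9: register job_A */3 -> active={job_A:*/3, job_B:*/14, job_C:*/19}
Op 10: register job_A */4 -> active={job_A:*/4, job_B:*/14, job_C:*/19}
Op 11: register job_B */10 -> active={job_A:*/4, job_B:*/10, job_C:*/19}
Op 12: register job_C */17 -> active={job_A:*/4, job_B:*/10, job_C:*/17}
Op 13: unregister job_A -> active={job_B:*/10, job_C:*/17}
Final interval of job_B = 10
Next fire of job_B after T=283: (283//10+1)*10 = 290

Answer: interval=10 next_fire=290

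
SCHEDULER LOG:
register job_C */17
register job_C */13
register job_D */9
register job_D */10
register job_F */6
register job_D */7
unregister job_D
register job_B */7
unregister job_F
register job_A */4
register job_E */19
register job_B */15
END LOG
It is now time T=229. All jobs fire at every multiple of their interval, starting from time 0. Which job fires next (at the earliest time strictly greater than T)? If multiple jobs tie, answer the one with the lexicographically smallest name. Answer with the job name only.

Answer: job_A

Derivation:
Op 1: register job_C */17 -> active={job_C:*/17}
Op 2: register job_C */13 -> active={job_C:*/13}
Op 3: register job_D */9 -> active={job_C:*/13, job_D:*/9}
Op 4: register job_D */10 -> active={job_C:*/13, job_D:*/10}
Op 5: register job_F */6 -> active={job_C:*/13, job_D:*/10, job_F:*/6}
Op 6: register job_D */7 -> active={job_C:*/13, job_D:*/7, job_F:*/6}
Op 7: unregister job_D -> active={job_C:*/13, job_F:*/6}
Op 8: register job_B */7 -> active={job_B:*/7, job_C:*/13, job_F:*/6}
Op 9: unregister job_F -> active={job_B:*/7, job_C:*/13}
Op 10: register job_A */4 -> active={job_A:*/4, job_B:*/7, job_C:*/13}
Op 11: register job_E */19 -> active={job_A:*/4, job_B:*/7, job_C:*/13, job_E:*/19}
Op 12: register job_B */15 -> active={job_A:*/4, job_B:*/15, job_C:*/13, job_E:*/19}
  job_A: interval 4, next fire after T=229 is 232
  job_B: interval 15, next fire after T=229 is 240
  job_C: interval 13, next fire after T=229 is 234
  job_E: interval 19, next fire after T=229 is 247
Earliest = 232, winner (lex tiebreak) = job_A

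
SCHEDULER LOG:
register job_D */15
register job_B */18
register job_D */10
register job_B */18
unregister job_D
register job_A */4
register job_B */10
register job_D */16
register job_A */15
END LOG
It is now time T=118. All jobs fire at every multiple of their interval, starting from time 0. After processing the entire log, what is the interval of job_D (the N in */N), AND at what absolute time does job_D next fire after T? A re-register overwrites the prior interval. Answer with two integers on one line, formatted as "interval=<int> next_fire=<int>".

Answer: interval=16 next_fire=128

Derivation:
Op 1: register job_D */15 -> active={job_D:*/15}
Op 2: register job_B */18 -> active={job_B:*/18, job_D:*/15}
Op 3: register job_D */10 -> active={job_B:*/18, job_D:*/10}
Op 4: register job_B */18 -> active={job_B:*/18, job_D:*/10}
Op 5: unregister job_D -> active={job_B:*/18}
Op 6: register job_A */4 -> active={job_A:*/4, job_B:*/18}
Op 7: register job_B */10 -> active={job_A:*/4, job_B:*/10}
Op 8: register job_D */16 -> active={job_A:*/4, job_B:*/10, job_D:*/16}
Op 9: register job_A */15 -> active={job_A:*/15, job_B:*/10, job_D:*/16}
Final interval of job_D = 16
Next fire of job_D after T=118: (118//16+1)*16 = 128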